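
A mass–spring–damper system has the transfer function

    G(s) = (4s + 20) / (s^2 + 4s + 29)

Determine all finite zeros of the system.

Set the numerator to zero: 4s + 20 = 0, i.e. 4·(s + 5) = 0.
So s = -5.

s = -5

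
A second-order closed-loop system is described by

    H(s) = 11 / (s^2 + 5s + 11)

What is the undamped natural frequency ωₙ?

Compare the denominator to the standard form s^2 + 2ζωₙs + ωₙ².
ωₙ² = 11, so ωₙ = √11 ≈ 3.317 rad/s.

ωₙ ≈ 3.317 rad/s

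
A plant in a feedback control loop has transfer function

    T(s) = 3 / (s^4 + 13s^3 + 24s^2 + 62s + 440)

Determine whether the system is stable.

The denominator s^4 + 13s^3 + 24s^2 + 62s + 440 factors as (s + 4)(s^2 - 2s + 10)(s + 11), giving poles at s = -4, 1 ± 3j, -11.
Since the pole(s) at s = 1 + 3j, 1 - 3j lie in the right half-plane, the system is unstable.

unstable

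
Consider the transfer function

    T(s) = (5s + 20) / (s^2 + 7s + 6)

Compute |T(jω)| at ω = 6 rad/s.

Substitute s = j6: numerator = 20 + j30, denominator = -30 + j42.
|T(j6)| = |20 + j30| / |-30 + j42| = 36.056 / 51.614 ≈ 0.6986.

|T(j6)| ≈ 0.6986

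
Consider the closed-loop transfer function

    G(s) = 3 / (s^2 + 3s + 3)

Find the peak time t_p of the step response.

Comparing s^2 + 3s + 3 to s^2 + 2ζωₙs + ωₙ²: ωₙ = √3 ≈ 1.732 rad/s and ζ = 3/(2·√3) ≈ 0.8660.
ζωₙ = 3/2 = 1.5, so ω_d = ωₙ√(1−ζ²) = √(ωₙ² − (ζωₙ)²) = √(3 − 1.5²) = √0.75 ≈ 0.8660 rad/s.
t_p = π/ω_d = π/0.8660 ≈ 3.628 s.

t_p ≈ 3.628 s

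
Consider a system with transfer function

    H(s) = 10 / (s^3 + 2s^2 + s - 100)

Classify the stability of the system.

The denominator s^3 + 2s^2 + s - 100 factors as (s^2 + 6s + 25)(s - 4), giving poles at s = -3 ± 4j, 4.
Since the pole(s) at s = 4 lie in the right half-plane, the system is unstable.

unstable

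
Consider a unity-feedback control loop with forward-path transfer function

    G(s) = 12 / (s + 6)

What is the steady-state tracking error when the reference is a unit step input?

G(s) has no poles at the origin.
This is a Type 0 system. Kp = lim_{s→0} G(s) = 12/6 = 2.
e_ss = 1/(1 + Kp) = 1/(1 + 2) = 1/3 ≈ 0.3333.

e_ss = 0.3333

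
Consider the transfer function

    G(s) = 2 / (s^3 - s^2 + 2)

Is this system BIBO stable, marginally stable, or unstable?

The denominator s^3 - s^2 + 2 factors as (s^2 - 2s + 2)(s + 1), giving poles at s = 1 + j, 1 - j, -1.
Since the pole(s) at s = 1 ± j lie in the right half-plane, the system is unstable.

unstable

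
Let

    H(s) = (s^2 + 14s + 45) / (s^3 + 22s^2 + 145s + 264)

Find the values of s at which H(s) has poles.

The poles are the roots of the denominator s^3 + 22s^2 + 145s + 264 = 0.
Trying s = -8: the polynomial evaluates to 0, so (s + 8) is a factor.
Dividing out leaves s^2 + 14s + 33 = 0.
Factoring the quadratic: (s + 11)(s + 3) = 0.

s = -8, -11, -3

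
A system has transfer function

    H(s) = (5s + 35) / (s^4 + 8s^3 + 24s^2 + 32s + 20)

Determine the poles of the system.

The poles are the roots of the denominator s^4 + 8s^3 + 24s^2 + 32s + 20 = 0.
No real roots exist; factor into two real quadratics: (s^2 + 6s + 10)(s^2 + 2s + 2) = 0.
Each quadratic gives a conjugate pair via the quadratic formula.

s = -3 ± j, -1 ± j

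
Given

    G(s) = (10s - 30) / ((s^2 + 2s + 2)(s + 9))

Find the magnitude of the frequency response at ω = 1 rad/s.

Substitute s = j1: numerator = -30 + j10, denominator = 7 + j19.
|G(j1)| = |-30 + j10| / |7 + j19| = 31.623 / 20.248 ≈ 1.562.

|G(j1)| ≈ 1.562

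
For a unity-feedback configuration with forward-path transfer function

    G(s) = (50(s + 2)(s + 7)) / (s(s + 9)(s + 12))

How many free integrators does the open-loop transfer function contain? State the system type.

Type 1

The denominator has 1 factor of s at the origin (free integrator), so this is a Type 1 system.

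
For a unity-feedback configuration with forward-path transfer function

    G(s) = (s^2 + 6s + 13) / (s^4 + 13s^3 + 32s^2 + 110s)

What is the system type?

Factor s from the denominator: s^4 + 13s^3 + 32s^2 + 110s = s·(s^3 + 13s^2 + 32s + 110).
There is 1 pole at the origin, so the system is Type 1.

Type 1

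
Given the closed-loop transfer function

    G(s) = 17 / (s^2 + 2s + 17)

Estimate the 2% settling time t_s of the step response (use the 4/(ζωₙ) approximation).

Comparing s^2 + 2s + 17 to s^2 + 2ζωₙs + ωₙ²: ωₙ = √17 ≈ 4.123 rad/s and ζ = 2/(2·√17) ≈ 0.2425.
ζωₙ = 2/2 = 1, so t_s ≈ 4/(ζωₙ) = 4/1 = 4 s.

t_s ≈ 4 s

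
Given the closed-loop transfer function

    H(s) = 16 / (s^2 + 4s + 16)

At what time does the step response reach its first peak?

Comparing s^2 + 4s + 16 to s^2 + 2ζωₙs + ωₙ²: ωₙ = 4 rad/s and ζ = 4/(2·4) = 0.5.
ζωₙ = 4/2 = 2, so ω_d = ωₙ√(1−ζ²) = √(ωₙ² − (ζωₙ)²) = √(16 − 2²) = √12 ≈ 3.464 rad/s.
t_p = π/ω_d = π/3.464 ≈ 0.9069 s.

t_p ≈ 0.9069 s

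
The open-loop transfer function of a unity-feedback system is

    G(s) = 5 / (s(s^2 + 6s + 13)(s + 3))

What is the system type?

The denominator has 1 factor of s at the origin (free integrator), so this is a Type 1 system.

Type 1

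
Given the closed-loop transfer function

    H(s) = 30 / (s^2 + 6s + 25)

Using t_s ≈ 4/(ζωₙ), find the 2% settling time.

Comparing s^2 + 6s + 25 to s^2 + 2ζωₙs + ωₙ²: ωₙ = 5 rad/s and ζ = 6/(2·5) = 0.6.
ζωₙ = 6/2 = 3, so t_s ≈ 4/(ζωₙ) = 4/3 ≈ 1.333 s.

t_s ≈ 1.333 s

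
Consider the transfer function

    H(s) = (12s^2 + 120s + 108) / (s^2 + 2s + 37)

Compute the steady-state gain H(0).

H(0) = 108/37 ≈ 2.919

Set s = 0: H(0) = (108) / (37) = 108/37.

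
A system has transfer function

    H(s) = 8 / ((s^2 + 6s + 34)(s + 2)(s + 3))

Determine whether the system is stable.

The poles can be read from the denominator factors: s = -3 ± 5j, -2, -3.
Since all poles lie strictly in the left half-plane, the system is stable.

stable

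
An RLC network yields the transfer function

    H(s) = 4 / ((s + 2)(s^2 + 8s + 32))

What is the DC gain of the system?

H(0) = 1/16 ≈ 0.06250

At s = 0 each factor (s + a) contributes a and each (s^2 + bs + c) contributes c.
H(0) = 4·1 / ((2) · (32)) = 4/64 = 1/16.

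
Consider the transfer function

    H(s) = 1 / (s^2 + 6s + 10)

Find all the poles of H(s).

s = -3 + j, -3 - j

The poles are the roots of the denominator s^2 + 6s + 10 = 0.
Using the quadratic formula: s = (-6 ± √(-4))/2 = -3 ± 1j.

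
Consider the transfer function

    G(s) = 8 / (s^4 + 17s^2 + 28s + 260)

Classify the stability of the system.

The denominator s^4 + 17s^2 + 28s + 260 factors as (s^2 + 4s + 13)(s^2 - 4s + 20), giving poles at s = -2 ± 3j, 2 ± 4j.
Since the pole(s) at s = 2 + 4j, 2 - 4j lie in the right half-plane, the system is unstable.

unstable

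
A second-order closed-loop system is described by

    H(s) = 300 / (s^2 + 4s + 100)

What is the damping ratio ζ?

Compare the denominator to the standard form s^2 + 2ζωₙs + ωₙ².
ωₙ² = 100, so ωₙ = 10 rad/s.
2ζωₙ = 4, so ζ = 4/(2·10) = 0.2.

ζ = 0.2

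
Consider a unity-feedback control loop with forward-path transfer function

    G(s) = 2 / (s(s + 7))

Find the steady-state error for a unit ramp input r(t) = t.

e_ss = 3.500

G(s) has one pole at the origin.
This is a Type 1 system. Kv = lim_{s→0} s·G(s) = 2/7.
e_ss = 1/Kv = 1/(2/7) = 7/2 ≈ 3.500.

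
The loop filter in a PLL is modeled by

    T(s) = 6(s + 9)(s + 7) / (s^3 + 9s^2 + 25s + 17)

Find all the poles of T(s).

The poles are the roots of the denominator s^3 + 9s^2 + 25s + 17 = 0.
Trying s = -1: the polynomial evaluates to 0, so (s + 1) is a factor.
Dividing out leaves s^2 + 8s + 17 = 0.
The quadratic formula then gives s = -4 ± 1j.

s = -4 ± j, -1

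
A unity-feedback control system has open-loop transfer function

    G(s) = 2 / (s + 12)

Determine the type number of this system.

The denominator has no factor of s at the origin — no free integrator — so this is a Type 0 system.

Type 0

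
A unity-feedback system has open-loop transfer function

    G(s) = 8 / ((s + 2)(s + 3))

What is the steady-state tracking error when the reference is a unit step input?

e_ss = 0.4286

G(s) has no poles at the origin.
This is a Type 0 system. Kp = lim_{s→0} G(s) = 8/6 = 4/3.
e_ss = 1/(1 + Kp) = 1/(1 + 4/3) = 3/7 ≈ 0.4286.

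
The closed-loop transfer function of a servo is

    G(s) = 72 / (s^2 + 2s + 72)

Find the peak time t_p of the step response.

Comparing s^2 + 2s + 72 to s^2 + 2ζωₙs + ωₙ²: ωₙ = √72 ≈ 8.485 rad/s and ζ = 2/(2·√72) ≈ 0.1179.
ζωₙ = 2/2 = 1, so ω_d = ωₙ√(1−ζ²) = √(ωₙ² − (ζωₙ)²) = √(72 − 1²) = √71 ≈ 8.426 rad/s.
t_p = π/ω_d = π/8.426 ≈ 0.3728 s.

t_p ≈ 0.3728 s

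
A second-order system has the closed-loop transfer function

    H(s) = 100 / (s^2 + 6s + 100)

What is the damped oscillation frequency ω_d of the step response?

ω_d ≈ 9.539 rad/s

Comparing s^2 + 6s + 100 to s^2 + 2ζωₙs + ωₙ²: ωₙ = 10 rad/s and ζ = 6/(2·10) = 0.3.
ζωₙ = 6/2 = 3, so ω_d = ωₙ√(1−ζ²) = √(ωₙ² − (ζωₙ)²) = √(100 − 3²) = √91 ≈ 9.539 rad/s.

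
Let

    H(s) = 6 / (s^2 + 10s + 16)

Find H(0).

H(0) = 3/8 ≈ 0.3750

Set s = 0: H(0) = (6) / (16) = 3/8.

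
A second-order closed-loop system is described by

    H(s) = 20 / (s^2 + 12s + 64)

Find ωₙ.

ωₙ = 8 rad/s

Compare the denominator to the standard form s^2 + 2ζωₙs + ωₙ².
ωₙ² = 64, so ωₙ = 8 rad/s.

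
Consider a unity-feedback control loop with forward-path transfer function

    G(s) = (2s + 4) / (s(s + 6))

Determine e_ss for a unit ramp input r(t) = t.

G(s) has one pole at the origin.
This is a Type 1 system. Kv = lim_{s→0} s·G(s) = 4/6 = 2/3.
e_ss = 1/Kv = 1/(2/3) = 3/2 ≈ 1.500.

e_ss = 1.500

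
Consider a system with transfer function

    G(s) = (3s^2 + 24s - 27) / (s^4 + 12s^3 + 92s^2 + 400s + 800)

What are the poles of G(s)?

s = -4 + 2j, -4 - 2j, -2 + 6j, -2 - 6j

The poles are the roots of the denominator s^4 + 12s^3 + 92s^2 + 400s + 800 = 0.
No real roots exist; factor into two real quadratics: (s^2 + 8s + 20)(s^2 + 4s + 40) = 0.
Each quadratic gives a conjugate pair via the quadratic formula.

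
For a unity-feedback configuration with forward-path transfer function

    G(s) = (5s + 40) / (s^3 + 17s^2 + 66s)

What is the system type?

Type 1

Factor s from the denominator: s^3 + 17s^2 + 66s = s·(s^2 + 17s + 66).
There is 1 pole at the origin, so the system is Type 1.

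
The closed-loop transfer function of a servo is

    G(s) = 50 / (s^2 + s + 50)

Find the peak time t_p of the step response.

t_p ≈ 0.4454 s

Comparing s^2 + s + 50 to s^2 + 2ζωₙs + ωₙ²: ωₙ = √50 ≈ 7.071 rad/s and ζ = 1/(2·√50) ≈ 0.07071.
ζωₙ = 1/2 = 0.5, so ω_d = ωₙ√(1−ζ²) = √(ωₙ² − (ζωₙ)²) = √(50 − 0.5²) = √49.75 ≈ 7.053 rad/s.
t_p = π/ω_d = π/7.053 ≈ 0.4454 s.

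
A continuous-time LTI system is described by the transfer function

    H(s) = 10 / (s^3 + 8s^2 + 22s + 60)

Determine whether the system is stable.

The denominator s^3 + 8s^2 + 22s + 60 factors as (s^2 + 2s + 10)(s + 6), giving poles at s = -1 + 3j, -1 - 3j, -6.
Since all poles lie strictly in the left half-plane, the system is stable.

stable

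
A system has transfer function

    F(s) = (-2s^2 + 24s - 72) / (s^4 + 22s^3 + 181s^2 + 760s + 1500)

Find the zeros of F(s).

s = 6, 6

Set the numerator to zero: -2s^2 + 24s - 72 = 0, i.e. -2·(s^2 - 12s + 36) = 0.
Factoring: (s - 6)^2 = 0.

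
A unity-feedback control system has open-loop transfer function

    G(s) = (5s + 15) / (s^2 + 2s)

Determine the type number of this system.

Factor s from the denominator: s^2 + 2s = s·(s + 2).
There is 1 pole at the origin, so the system is Type 1.

Type 1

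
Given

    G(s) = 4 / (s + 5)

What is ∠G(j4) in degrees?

At s = j4: numerator = 4, denominator = 5 + j4.
∠G = ∠num − ∠den = 0° − (38.660°) = -38.66°.

∠G(j4) ≈ -38.66°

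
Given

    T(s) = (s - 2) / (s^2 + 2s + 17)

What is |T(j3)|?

|T(j3)| ≈ 0.3606

Substitute s = j3: numerator = -2 + j3, denominator = 8 + j6.
|T(j3)| = |-2 + j3| / |8 + j6| = 3.6056 / 10 ≈ 0.3606.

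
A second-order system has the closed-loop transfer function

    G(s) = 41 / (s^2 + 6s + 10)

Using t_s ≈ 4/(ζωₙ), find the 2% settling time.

Comparing s^2 + 6s + 10 to s^2 + 2ζωₙs + ωₙ²: ωₙ = √10 ≈ 3.162 rad/s and ζ = 6/(2·√10) ≈ 0.9487.
ζωₙ = 6/2 = 3, so t_s ≈ 4/(ζωₙ) = 4/3 ≈ 1.333 s.

t_s ≈ 1.333 s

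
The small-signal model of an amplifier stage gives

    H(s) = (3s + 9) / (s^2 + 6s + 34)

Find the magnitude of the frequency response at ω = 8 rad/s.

Substitute s = j8: numerator = 9 + j24, denominator = -30 + j48.
|H(j8)| = |9 + j24| / |-30 + j48| = 25.632 / 56.604 ≈ 0.4528.

|H(j8)| ≈ 0.4528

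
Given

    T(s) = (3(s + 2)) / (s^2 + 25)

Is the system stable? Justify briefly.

marginally stable

The poles can be read from the denominator factors: s = ±5j.
Since the simple pole(s) at s = ±5j lie on the jω-axis with none in the right half-plane, the system is marginally stable.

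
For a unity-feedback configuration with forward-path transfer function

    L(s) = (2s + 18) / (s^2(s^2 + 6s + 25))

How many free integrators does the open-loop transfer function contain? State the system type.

Type 2

The denominator has 2 factors of s at the origin (free integrators), so this is a Type 2 system.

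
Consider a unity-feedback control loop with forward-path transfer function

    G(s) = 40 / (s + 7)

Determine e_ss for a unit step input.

e_ss = 0.1489

G(s) has no poles at the origin.
This is a Type 0 system. Kp = lim_{s→0} G(s) = 40/7.
e_ss = 1/(1 + Kp) = 1/(1 + 40/7) = 7/47 ≈ 0.1489.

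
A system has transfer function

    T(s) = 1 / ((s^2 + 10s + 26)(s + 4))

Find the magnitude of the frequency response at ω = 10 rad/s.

|T(j10)| ≈ 0.0007463

Substitute s = j10: numerator = 1, denominator = -1296 - j340.
|T(j10)| = |1| / |-1296 - j340| = 1 / 1339.9 ≈ 0.0007463.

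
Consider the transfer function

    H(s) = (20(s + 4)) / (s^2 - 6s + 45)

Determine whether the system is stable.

The denominator s^2 - 6s + 45 factors as (s^2 - 6s + 45), giving poles at s = 3 + 6j, 3 - 6j.
Since the pole(s) at s = 3 ± 6j lie in the right half-plane, the system is unstable.

unstable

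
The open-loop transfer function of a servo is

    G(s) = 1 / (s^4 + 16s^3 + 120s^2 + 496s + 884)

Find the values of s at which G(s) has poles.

The poles are the roots of the denominator s^4 + 16s^3 + 120s^2 + 496s + 884 = 0.
No real roots exist; factor into two real quadratics: (s^2 + 6s + 34)(s^2 + 10s + 26) = 0.
Each quadratic gives a conjugate pair via the quadratic formula.

s = -3 ± 5j, -5 ± j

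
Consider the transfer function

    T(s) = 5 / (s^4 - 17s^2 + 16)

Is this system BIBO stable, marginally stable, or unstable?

The denominator s^4 - 17s^2 + 16 factors as (s - 4)(s + 1)(s - 1)(s + 4), giving poles at s = 4, -1, 1, -4.
Since the pole(s) at s = 4, 1 lie in the right half-plane, the system is unstable.

unstable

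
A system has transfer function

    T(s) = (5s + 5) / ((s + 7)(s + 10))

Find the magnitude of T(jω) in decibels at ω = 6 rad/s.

|T(j6)|_dB ≈ -11.0 dB

Substitute s = j6: numerator = 5 + j30, denominator = 34 + j102.
|T(j6)| = |5 + j30| / |34 + j102| = 30.414 / 107.52 ≈ 0.2829.
In decibels: 20·log₁₀(0.2829) ≈ -11.0 dB.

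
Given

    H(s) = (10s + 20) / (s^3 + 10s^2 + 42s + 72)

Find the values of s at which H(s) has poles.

The poles are the roots of the denominator s^3 + 10s^2 + 42s + 72 = 0.
Trying s = -4: the polynomial evaluates to 0, so (s + 4) is a factor.
Dividing out leaves s^2 + 6s + 18 = 0.
The quadratic formula then gives s = -3 ± 3j.

s = -4, -3 + 3j, -3 - 3j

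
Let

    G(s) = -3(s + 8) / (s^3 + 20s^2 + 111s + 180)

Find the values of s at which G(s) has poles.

The poles are the roots of the denominator s^3 + 20s^2 + 111s + 180 = 0.
Trying s = -3: the polynomial evaluates to 0, so (s + 3) is a factor.
Dividing out leaves s^2 + 17s + 60 = 0.
Factoring the quadratic: (s + 5)(s + 12) = 0.

s = -3, -5, -12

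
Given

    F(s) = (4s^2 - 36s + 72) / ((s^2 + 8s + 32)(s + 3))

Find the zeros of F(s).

s = 3, 6

Set the numerator to zero: 4s^2 - 36s + 72 = 0, i.e. 4·(s^2 - 9s + 18) = 0.
Factoring: (s - 3)(s - 6) = 0.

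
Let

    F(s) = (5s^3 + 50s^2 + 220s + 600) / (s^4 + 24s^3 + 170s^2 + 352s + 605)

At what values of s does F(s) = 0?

Set the numerator to zero: 5s^3 + 50s^2 + 220s + 600 = 0, i.e. 5·(s^3 + 10s^2 + 44s + 120) = 0.
Factoring: (s^2 + 4s + 20)(s + 6) = 0.

s = -2 ± 4j, -6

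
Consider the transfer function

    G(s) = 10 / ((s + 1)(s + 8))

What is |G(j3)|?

Substitute s = j3: numerator = 10, denominator = -1 + j27.
|G(j3)| = |10| / |-1 + j27| = 10 / 27.019 ≈ 0.3701.

|G(j3)| ≈ 0.3701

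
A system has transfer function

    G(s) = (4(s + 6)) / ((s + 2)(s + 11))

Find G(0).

G(0) = 12/11 ≈ 1.091

At s = 0 each factor (s + a) contributes a and each (s^2 + bs + c) contributes c.
G(0) = 4·(6) / ((2) · (11)) = 24/22 = 12/11.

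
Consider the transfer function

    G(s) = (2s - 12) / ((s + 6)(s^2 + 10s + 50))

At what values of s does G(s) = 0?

Set the numerator to zero: 2s - 12 = 0, i.e. 2·(s - 6) = 0.
So s = 6.

s = 6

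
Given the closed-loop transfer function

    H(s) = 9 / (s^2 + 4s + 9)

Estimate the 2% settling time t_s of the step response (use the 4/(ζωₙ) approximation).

Comparing s^2 + 4s + 9 to s^2 + 2ζωₙs + ωₙ²: ωₙ = 3 rad/s and ζ = 4/(2·3) ≈ 0.6667.
ζωₙ = 4/2 = 2, so t_s ≈ 4/(ζωₙ) = 4/2 = 2 s.

t_s ≈ 2 s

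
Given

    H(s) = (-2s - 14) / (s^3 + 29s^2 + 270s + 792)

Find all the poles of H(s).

The poles are the roots of the denominator s^3 + 29s^2 + 270s + 792 = 0.
Trying s = -12: the polynomial evaluates to 0, so (s + 12) is a factor.
Dividing out leaves s^2 + 17s + 66 = 0.
Factoring the quadratic: (s + 11)(s + 6) = 0.

s = -12, -11, -6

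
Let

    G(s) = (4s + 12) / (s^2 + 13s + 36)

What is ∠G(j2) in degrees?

∠G(j2) ≈ -5.404°

At s = j2: numerator = 12 + j8, denominator = 32 + j26.
∠G = ∠num − ∠den = 33.690° − (39.094°) = -5.404°.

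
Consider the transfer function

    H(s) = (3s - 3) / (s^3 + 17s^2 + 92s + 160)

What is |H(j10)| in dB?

|H(j10)|_dB ≈ -34.2 dB

Substitute s = j10: numerator = -3 + j30, denominator = -1540 - j80.
|H(j10)| = |-3 + j30| / |-1540 - j80| = 30.150 / 1542.1 ≈ 0.01955.
In decibels: 20·log₁₀(0.01955) ≈ -34.2 dB.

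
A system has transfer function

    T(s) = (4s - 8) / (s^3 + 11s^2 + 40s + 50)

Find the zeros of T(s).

s = 2

Set the numerator to zero: 4s - 8 = 0, i.e. 4·(s - 2) = 0.
So s = 2.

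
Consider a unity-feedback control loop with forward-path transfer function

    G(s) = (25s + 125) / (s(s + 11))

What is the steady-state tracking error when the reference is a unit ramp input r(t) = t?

G(s) has one pole at the origin.
This is a Type 1 system. Kv = lim_{s→0} s·G(s) = 125/11.
e_ss = 1/Kv = 1/(125/11) = 11/125 ≈ 0.08800.

e_ss = 0.08800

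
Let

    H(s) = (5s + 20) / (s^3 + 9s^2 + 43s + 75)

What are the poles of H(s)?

s = -3, -3 + 4j, -3 - 4j

The poles are the roots of the denominator s^3 + 9s^2 + 43s + 75 = 0.
Trying s = -3: the polynomial evaluates to 0, so (s + 3) is a factor.
Dividing out leaves s^2 + 6s + 25 = 0.
The quadratic formula then gives s = -3 ± 4j.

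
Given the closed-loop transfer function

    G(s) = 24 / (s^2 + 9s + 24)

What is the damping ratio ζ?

ζ ≈ 0.9186

Compare the denominator to the standard form s^2 + 2ζωₙs + ωₙ².
ωₙ² = 24, so ωₙ = √24 ≈ 4.899 rad/s.
2ζωₙ = 9, so ζ = 9/(2·√24) ≈ 0.9186.
With ζ = 0.9186 the response is underdamped.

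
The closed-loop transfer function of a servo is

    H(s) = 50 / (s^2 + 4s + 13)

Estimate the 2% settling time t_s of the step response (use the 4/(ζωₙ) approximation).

t_s ≈ 2 s

Comparing s^2 + 4s + 13 to s^2 + 2ζωₙs + ωₙ²: ωₙ = √13 ≈ 3.606 rad/s and ζ = 4/(2·√13) ≈ 0.5547.
ζωₙ = 4/2 = 2, so t_s ≈ 4/(ζωₙ) = 4/2 = 2 s.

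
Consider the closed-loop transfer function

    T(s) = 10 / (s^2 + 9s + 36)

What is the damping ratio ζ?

Compare the denominator to the standard form s^2 + 2ζωₙs + ωₙ².
ωₙ² = 36, so ωₙ = 6 rad/s.
2ζωₙ = 9, so ζ = 9/(2·6) = 0.75.

ζ = 0.75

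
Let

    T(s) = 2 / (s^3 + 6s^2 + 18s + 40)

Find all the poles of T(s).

The poles are the roots of the denominator s^3 + 6s^2 + 18s + 40 = 0.
Trying s = -4: the polynomial evaluates to 0, so (s + 4) is a factor.
Dividing out leaves s^2 + 2s + 10 = 0.
The quadratic formula then gives s = -1 ± 3j.

s = -1 ± 3j, -4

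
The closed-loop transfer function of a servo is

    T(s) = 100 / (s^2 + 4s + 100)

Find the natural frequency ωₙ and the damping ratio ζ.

ωₙ = 10 rad/s, ζ = 0.2

Compare the denominator to the standard form s^2 + 2ζωₙs + ωₙ².
ωₙ² = 100, so ωₙ = 10 rad/s.
2ζωₙ = 4, so ζ = 4/(2·10) = 0.2.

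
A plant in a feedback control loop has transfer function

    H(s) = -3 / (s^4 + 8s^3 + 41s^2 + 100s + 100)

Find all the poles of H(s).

The poles are the roots of the denominator s^4 + 8s^3 + 41s^2 + 100s + 100 = 0.
No real roots exist; factor into two real quadratics: (s^2 + 4s + 20)(s^2 + 4s + 5) = 0.
Each quadratic gives a conjugate pair via the quadratic formula.

s = -2 ± 4j, -2 ± j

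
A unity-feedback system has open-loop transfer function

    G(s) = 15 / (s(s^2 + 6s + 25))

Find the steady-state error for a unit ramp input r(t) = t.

e_ss = 1.667

G(s) has one pole at the origin.
This is a Type 1 system. Kv = lim_{s→0} s·G(s) = 15/25 = 3/5.
e_ss = 1/Kv = 1/(3/5) = 5/3 ≈ 1.667.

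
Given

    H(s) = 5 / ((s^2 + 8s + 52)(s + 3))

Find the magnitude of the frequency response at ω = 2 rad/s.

Substitute s = j2: numerator = 5, denominator = 112 + j144.
|H(j2)| = |5| / |112 + j144| = 5 / 182.43 ≈ 0.02741.

|H(j2)| ≈ 0.02741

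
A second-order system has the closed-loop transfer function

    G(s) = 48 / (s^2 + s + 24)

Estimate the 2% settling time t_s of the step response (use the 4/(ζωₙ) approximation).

t_s ≈ 8 s

Comparing s^2 + s + 24 to s^2 + 2ζωₙs + ωₙ²: ωₙ = √24 ≈ 4.899 rad/s and ζ = 1/(2·√24) ≈ 0.1021.
ζωₙ = 1/2 = 0.5, so t_s ≈ 4/(ζωₙ) = 4/0.5 = 8 s.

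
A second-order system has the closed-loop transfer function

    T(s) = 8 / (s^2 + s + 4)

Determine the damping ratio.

ζ = 0.25

Compare the denominator to the standard form s^2 + 2ζωₙs + ωₙ².
ωₙ² = 4, so ωₙ = 2 rad/s.
2ζωₙ = 1, so ζ = 1/(2·2) = 0.25.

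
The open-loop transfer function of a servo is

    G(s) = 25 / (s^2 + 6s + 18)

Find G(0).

G(0) = 25/18 ≈ 1.389

Set s = 0: G(0) = (25) / (18) = 25/18.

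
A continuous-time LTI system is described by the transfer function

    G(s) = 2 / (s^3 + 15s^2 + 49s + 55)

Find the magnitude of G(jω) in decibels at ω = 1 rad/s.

Substitute s = j1: numerator = 2, denominator = 40 + j48.
|G(j1)| = |2| / |40 + j48| = 2 / 62.482 ≈ 0.03201.
In decibels: 20·log₁₀(0.03201) ≈ -29.9 dB.

|G(j1)|_dB ≈ -29.9 dB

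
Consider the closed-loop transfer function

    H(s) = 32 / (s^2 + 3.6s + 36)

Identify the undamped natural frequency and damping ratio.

ωₙ = 6 rad/s, ζ = 0.3

Compare the denominator to the standard form s^2 + 2ζωₙs + ωₙ².
ωₙ² = 36, so ωₙ = 6 rad/s.
2ζωₙ = 3.6, so ζ = 3.6/(2·6) = 0.3.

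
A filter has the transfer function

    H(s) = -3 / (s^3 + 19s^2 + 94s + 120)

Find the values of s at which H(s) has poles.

The poles are the roots of the denominator s^3 + 19s^2 + 94s + 120 = 0.
Trying s = -12: the polynomial evaluates to 0, so (s + 12) is a factor.
Dividing out leaves s^2 + 7s + 10 = 0.
Factoring the quadratic: (s + 5)(s + 2) = 0.

s = -12, -5, -2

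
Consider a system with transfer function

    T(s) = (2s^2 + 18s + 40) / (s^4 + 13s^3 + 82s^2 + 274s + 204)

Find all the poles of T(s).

The poles are the roots of the denominator s^4 + 13s^3 + 82s^2 + 274s + 204 = 0.
Trying s = -6: the polynomial evaluates to 0, so (s + 6) is a factor.
Dividing out leaves s^3 + 7s^2 + 40s + 34 = 0.
This factors further as (s^2 + 6s + 34)(s + 1) = 0.

s = -6, -3 ± 5j, -1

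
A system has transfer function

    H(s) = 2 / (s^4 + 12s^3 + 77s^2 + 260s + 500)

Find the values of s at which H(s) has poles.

The poles are the roots of the denominator s^4 + 12s^3 + 77s^2 + 260s + 500 = 0.
No real roots exist; factor into two real quadratics: (s^2 + 8s + 25)(s^2 + 4s + 20) = 0.
Each quadratic gives a conjugate pair via the quadratic formula.

s = -4 + 3j, -4 - 3j, -2 + 4j, -2 - 4j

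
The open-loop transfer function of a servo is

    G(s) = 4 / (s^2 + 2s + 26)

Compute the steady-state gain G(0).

G(0) = 2/13 ≈ 0.1538

Set s = 0: G(0) = (4) / (26) = 2/13.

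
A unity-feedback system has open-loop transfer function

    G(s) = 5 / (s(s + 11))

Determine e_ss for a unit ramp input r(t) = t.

G(s) has one pole at the origin.
This is a Type 1 system. Kv = lim_{s→0} s·G(s) = 5/11.
e_ss = 1/Kv = 1/(5/11) = 11/5 ≈ 2.200.

e_ss = 2.200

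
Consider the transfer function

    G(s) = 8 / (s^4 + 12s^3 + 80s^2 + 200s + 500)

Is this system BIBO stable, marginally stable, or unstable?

The denominator s^4 + 12s^3 + 80s^2 + 200s + 500 factors as (s^2 + 2s + 10)(s^2 + 10s + 50), giving poles at s = -1 + 3j, -1 - 3j, -5 + 5j, -5 - 5j.
Since all poles lie strictly in the left half-plane, the system is stable.

stable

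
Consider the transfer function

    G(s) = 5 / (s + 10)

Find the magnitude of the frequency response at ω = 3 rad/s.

Substitute s = j3: numerator = 5, denominator = 10 + j3.
|G(j3)| = |5| / |10 + j3| = 5 / 10.440 ≈ 0.4789.

|G(j3)| ≈ 0.4789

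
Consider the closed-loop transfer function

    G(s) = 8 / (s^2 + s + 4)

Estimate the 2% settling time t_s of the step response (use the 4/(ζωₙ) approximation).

Comparing s^2 + s + 4 to s^2 + 2ζωₙs + ωₙ²: ωₙ = 2 rad/s and ζ = 1/(2·2) = 0.25.
ζωₙ = 1/2 = 0.5, so t_s ≈ 4/(ζωₙ) = 4/0.5 = 8 s.

t_s ≈ 8 s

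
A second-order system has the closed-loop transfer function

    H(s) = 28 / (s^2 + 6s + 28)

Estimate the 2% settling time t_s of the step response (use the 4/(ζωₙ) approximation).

Comparing s^2 + 6s + 28 to s^2 + 2ζωₙs + ωₙ²: ωₙ = √28 ≈ 5.292 rad/s and ζ = 6/(2·√28) ≈ 0.5669.
ζωₙ = 6/2 = 3, so t_s ≈ 4/(ζωₙ) = 4/3 ≈ 1.333 s.

t_s ≈ 1.333 s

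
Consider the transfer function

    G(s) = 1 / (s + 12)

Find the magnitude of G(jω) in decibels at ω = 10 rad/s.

|G(j10)|_dB ≈ -23.9 dB

Substitute s = j10: numerator = 1, denominator = 12 + j10.
|G(j10)| = |1| / |12 + j10| = 1 / 15.620 ≈ 0.06402.
In decibels: 20·log₁₀(0.06402) ≈ -23.9 dB.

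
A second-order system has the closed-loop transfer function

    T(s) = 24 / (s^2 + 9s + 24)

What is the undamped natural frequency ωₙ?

Compare the denominator to the standard form s^2 + 2ζωₙs + ωₙ².
ωₙ² = 24, so ωₙ = √24 ≈ 4.899 rad/s.

ωₙ ≈ 4.899 rad/s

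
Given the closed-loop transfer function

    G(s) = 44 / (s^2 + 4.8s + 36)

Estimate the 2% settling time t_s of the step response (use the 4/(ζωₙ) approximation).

t_s ≈ 1.667 s

Comparing s^2 + 4.8s + 36 to s^2 + 2ζωₙs + ωₙ²: ωₙ = 6 rad/s and ζ = 4.8/(2·6) = 0.4.
ζωₙ = 4.8/2 = 2.4, so t_s ≈ 4/(ζωₙ) = 4/2.4 ≈ 1.667 s.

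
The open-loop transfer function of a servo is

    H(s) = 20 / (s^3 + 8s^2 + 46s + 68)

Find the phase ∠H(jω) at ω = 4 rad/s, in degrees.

∠H(j4) ≈ -116.6°

At s = j4: numerator = 20, denominator = -60 + j120.
∠H = ∠num − ∠den = 0° − (116.57°) = -116.6°.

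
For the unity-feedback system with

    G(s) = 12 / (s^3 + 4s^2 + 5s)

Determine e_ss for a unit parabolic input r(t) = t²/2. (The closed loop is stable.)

G(s) has one pole at the origin.
This is a Type 1 system; Ka = lim_{s→0} s^2·G(s) = 0, so the steady-state error for a parabola input is infinite.

e_ss = ∞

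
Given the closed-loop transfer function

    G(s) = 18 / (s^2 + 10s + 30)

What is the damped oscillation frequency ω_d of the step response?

ω_d ≈ 2.236 rad/s

Comparing s^2 + 10s + 30 to s^2 + 2ζωₙs + ωₙ²: ωₙ = √30 ≈ 5.477 rad/s and ζ = 10/(2·√30) ≈ 0.9129.
ζωₙ = 10/2 = 5, so ω_d = ωₙ√(1−ζ²) = √(ωₙ² − (ζωₙ)²) = √(30 − 5²) = √5 ≈ 2.236 rad/s.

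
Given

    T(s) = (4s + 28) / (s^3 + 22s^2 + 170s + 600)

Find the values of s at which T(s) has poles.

The poles are the roots of the denominator s^3 + 22s^2 + 170s + 600 = 0.
Trying s = -12: the polynomial evaluates to 0, so (s + 12) is a factor.
Dividing out leaves s^2 + 10s + 50 = 0.
The quadratic formula then gives s = -5 ± 5j.

s = -5 + 5j, -5 - 5j, -12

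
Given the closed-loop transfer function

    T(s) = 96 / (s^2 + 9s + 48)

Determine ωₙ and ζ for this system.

Compare the denominator to the standard form s^2 + 2ζωₙs + ωₙ².
ωₙ² = 48, so ωₙ = √48 ≈ 6.928 rad/s.
2ζωₙ = 9, so ζ = 9/(2·√48) ≈ 0.6495.
With ζ = 0.6495 the response is underdamped.

ωₙ ≈ 6.928 rad/s, ζ ≈ 0.6495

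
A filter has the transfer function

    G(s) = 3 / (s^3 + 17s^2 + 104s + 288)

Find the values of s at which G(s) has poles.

The poles are the roots of the denominator s^3 + 17s^2 + 104s + 288 = 0.
Trying s = -9: the polynomial evaluates to 0, so (s + 9) is a factor.
Dividing out leaves s^2 + 8s + 32 = 0.
The quadratic formula then gives s = -4 ± 4j.

s = -4 ± 4j, -9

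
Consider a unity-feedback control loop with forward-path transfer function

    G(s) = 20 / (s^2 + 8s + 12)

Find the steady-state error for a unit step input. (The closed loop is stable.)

G(s) has no poles at the origin.
This is a Type 0 system. Kp = lim_{s→0} G(s) = 20/12 = 5/3.
e_ss = 1/(1 + Kp) = 1/(1 + 5/3) = 3/8 ≈ 0.3750.

e_ss = 0.3750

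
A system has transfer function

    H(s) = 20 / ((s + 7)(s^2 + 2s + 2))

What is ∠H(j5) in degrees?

At s = j5: numerator = 20, denominator = -211 - j45.
∠H = ∠num − ∠den = 0° − (-167.96°) = 168.0°.

∠H(j5) ≈ 168.0°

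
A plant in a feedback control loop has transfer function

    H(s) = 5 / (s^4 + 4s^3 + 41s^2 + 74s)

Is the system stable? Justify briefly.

The denominator s^4 + 4s^3 + 41s^2 + 74s factors as s(s^2 + 2s + 37)(s + 2), giving poles at s = 0, -1 + 6j, -1 - 6j, -2.
Since the simple pole(s) at s = 0 lie on the jω-axis with none in the right half-plane, the system is marginally stable.

marginally stable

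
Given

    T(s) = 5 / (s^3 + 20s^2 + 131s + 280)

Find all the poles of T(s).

The poles are the roots of the denominator s^3 + 20s^2 + 131s + 280 = 0.
Trying s = -7: the polynomial evaluates to 0, so (s + 7) is a factor.
Dividing out leaves s^2 + 13s + 40 = 0.
Factoring the quadratic: (s + 8)(s + 5) = 0.

s = -7, -8, -5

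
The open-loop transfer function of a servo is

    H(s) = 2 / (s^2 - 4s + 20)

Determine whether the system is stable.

unstable

The denominator s^2 - 4s + 20 factors as (s^2 - 4s + 20), giving poles at s = 2 + 4j, 2 - 4j.
Since the pole(s) at s = 2 + 4j, 2 - 4j lie in the right half-plane, the system is unstable.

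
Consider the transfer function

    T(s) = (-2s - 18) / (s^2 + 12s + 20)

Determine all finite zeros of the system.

Set the numerator to zero: -2s - 18 = 0, i.e. -2·(s + 9) = 0.
So s = -9.

s = -9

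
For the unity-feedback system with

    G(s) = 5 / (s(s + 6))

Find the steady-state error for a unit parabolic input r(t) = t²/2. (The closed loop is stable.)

e_ss = ∞

G(s) has one pole at the origin.
This is a Type 1 system; Ka = lim_{s→0} s^2·G(s) = 0, so the steady-state error for a parabola input is infinite.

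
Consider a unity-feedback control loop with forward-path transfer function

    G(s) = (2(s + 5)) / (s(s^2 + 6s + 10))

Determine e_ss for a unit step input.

G(s) has one pole at the origin.
This is a Type 1 system; for a step input the steady-state error is zero.

e_ss = 0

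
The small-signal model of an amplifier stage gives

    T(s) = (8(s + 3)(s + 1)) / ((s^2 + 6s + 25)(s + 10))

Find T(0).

T(0) = 12/125 ≈ 0.09600

At s = 0 each factor (s + a) contributes a and each (s^2 + bs + c) contributes c.
T(0) = 8·(3) · (1) / ((25) · (10)) = 24/250 = 12/125.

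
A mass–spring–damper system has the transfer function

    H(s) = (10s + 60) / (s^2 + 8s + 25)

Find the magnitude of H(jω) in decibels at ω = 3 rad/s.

|H(j3)|_dB ≈ 7.33 dB

Substitute s = j3: numerator = 60 + j30, denominator = 16 + j24.
|H(j3)| = |60 + j30| / |16 + j24| = 67.082 / 28.844 ≈ 2.326.
In decibels: 20·log₁₀(2.326) ≈ 7.33 dB.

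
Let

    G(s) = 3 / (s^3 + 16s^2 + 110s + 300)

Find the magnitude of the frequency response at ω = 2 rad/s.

Substitute s = j2: numerator = 3, denominator = 236 + j212.
|G(j2)| = |3| / |236 + j212| = 3 / 317.24 ≈ 0.009457.

|G(j2)| ≈ 0.009457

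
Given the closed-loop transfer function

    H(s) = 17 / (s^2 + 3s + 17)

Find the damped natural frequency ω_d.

ω_d ≈ 3.841 rad/s

Comparing s^2 + 3s + 17 to s^2 + 2ζωₙs + ωₙ²: ωₙ = √17 ≈ 4.123 rad/s and ζ = 3/(2·√17) ≈ 0.3638.
ζωₙ = 3/2 = 1.5, so ω_d = ωₙ√(1−ζ²) = √(ωₙ² − (ζωₙ)²) = √(17 − 1.5²) = √14.75 ≈ 3.841 rad/s.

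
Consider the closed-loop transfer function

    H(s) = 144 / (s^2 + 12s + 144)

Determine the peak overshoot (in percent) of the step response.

%OS ≈ 16.3%

Comparing s^2 + 12s + 144 to s^2 + 2ζωₙs + ωₙ²: ωₙ = 12 rad/s and ζ = 12/(2·12) = 0.5.
%OS = 100·exp(−πζ/√(1−ζ²)) = 100·exp(−π·0.5/√(1−0.5²)) ≈ 16.3%.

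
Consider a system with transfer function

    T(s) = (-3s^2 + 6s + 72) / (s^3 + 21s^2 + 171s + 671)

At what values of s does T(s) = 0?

s = 6, -4

Set the numerator to zero: -3s^2 + 6s + 72 = 0, i.e. -3·(s^2 - 2s - 24) = 0.
Factoring: (s - 6)(s + 4) = 0.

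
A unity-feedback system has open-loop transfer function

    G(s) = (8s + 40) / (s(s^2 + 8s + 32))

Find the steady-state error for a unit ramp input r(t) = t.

G(s) has one pole at the origin.
This is a Type 1 system. Kv = lim_{s→0} s·G(s) = 40/32 = 5/4.
e_ss = 1/Kv = 1/(5/4) = 4/5 ≈ 0.8000.

e_ss = 0.8000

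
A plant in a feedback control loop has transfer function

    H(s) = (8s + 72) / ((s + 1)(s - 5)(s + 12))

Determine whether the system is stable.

The poles can be read from the denominator factors: s = -1, 5, -12.
Since the pole(s) at s = 5 lie in the right half-plane, the system is unstable.

unstable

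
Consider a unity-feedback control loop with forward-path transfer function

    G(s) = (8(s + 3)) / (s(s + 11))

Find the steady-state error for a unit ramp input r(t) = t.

e_ss = 0.4583

G(s) has one pole at the origin.
This is a Type 1 system. Kv = lim_{s→0} s·G(s) = 24/11.
e_ss = 1/Kv = 1/(24/11) = 11/24 ≈ 0.4583.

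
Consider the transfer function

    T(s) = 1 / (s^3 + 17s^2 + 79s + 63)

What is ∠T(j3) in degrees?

∠T(j3) ≈ -113.2°

At s = j3: numerator = 1, denominator = -90 + j210.
∠T = ∠num − ∠den = 0° − (113.20°) = -113.2°.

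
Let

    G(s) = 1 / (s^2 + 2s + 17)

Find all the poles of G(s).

s = -1 ± 4j

The poles are the roots of the denominator s^2 + 2s + 17 = 0.
Using the quadratic formula: s = (-2 ± √(-64))/2 = -1 ± 4j.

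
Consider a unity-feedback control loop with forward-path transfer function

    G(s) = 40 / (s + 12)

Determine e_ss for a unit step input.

G(s) has no poles at the origin.
This is a Type 0 system. Kp = lim_{s→0} G(s) = 40/12 = 10/3.
e_ss = 1/(1 + Kp) = 1/(1 + 10/3) = 3/13 ≈ 0.2308.

e_ss = 0.2308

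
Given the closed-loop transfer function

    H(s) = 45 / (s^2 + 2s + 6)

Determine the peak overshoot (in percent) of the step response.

Comparing s^2 + 2s + 6 to s^2 + 2ζωₙs + ωₙ²: ωₙ = √6 ≈ 2.449 rad/s and ζ = 2/(2·√6) ≈ 0.4082.
%OS = 100·exp(−πζ/√(1−ζ²)) = 100·exp(−π·0.4082/√(1−0.4082²)) ≈ 24.5%.

%OS ≈ 24.5%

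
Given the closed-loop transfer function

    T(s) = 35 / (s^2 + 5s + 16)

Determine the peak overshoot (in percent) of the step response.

Comparing s^2 + 5s + 16 to s^2 + 2ζωₙs + ωₙ²: ωₙ = 4 rad/s and ζ = 5/(2·4) = 0.625.
%OS = 100·exp(−πζ/√(1−ζ²)) = 100·exp(−π·0.625/√(1−0.625²)) ≈ 8.08%.

%OS ≈ 8.08%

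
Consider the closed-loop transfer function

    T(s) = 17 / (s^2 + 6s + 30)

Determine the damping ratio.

Compare the denominator to the standard form s^2 + 2ζωₙs + ωₙ².
ωₙ² = 30, so ωₙ = √30 ≈ 5.477 rad/s.
2ζωₙ = 6, so ζ = 6/(2·√30) ≈ 0.5477.

ζ ≈ 0.5477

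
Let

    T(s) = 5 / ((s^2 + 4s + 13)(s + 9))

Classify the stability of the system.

stable

The poles can be read from the denominator factors: s = -2 + 3j, -2 - 3j, -9.
Since all poles lie strictly in the left half-plane, the system is stable.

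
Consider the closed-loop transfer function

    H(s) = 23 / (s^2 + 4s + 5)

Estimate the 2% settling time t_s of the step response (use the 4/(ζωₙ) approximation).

t_s ≈ 2 s

Comparing s^2 + 4s + 5 to s^2 + 2ζωₙs + ωₙ²: ωₙ = √5 ≈ 2.236 rad/s and ζ = 4/(2·√5) ≈ 0.8944.
ζωₙ = 4/2 = 2, so t_s ≈ 4/(ζωₙ) = 4/2 = 2 s.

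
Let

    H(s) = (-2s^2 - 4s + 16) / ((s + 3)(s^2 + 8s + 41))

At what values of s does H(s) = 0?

Set the numerator to zero: -2s^2 - 4s + 16 = 0, i.e. -2·(s^2 + 2s - 8) = 0.
Factoring: (s - 2)(s + 4) = 0.

s = 2, -4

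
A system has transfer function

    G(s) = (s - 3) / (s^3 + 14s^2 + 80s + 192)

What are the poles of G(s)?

s = -4 + 4j, -4 - 4j, -6

The poles are the roots of the denominator s^3 + 14s^2 + 80s + 192 = 0.
Trying s = -6: the polynomial evaluates to 0, so (s + 6) is a factor.
Dividing out leaves s^2 + 8s + 32 = 0.
The quadratic formula then gives s = -4 ± 4j.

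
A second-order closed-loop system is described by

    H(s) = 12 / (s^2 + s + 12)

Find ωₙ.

Compare the denominator to the standard form s^2 + 2ζωₙs + ωₙ².
ωₙ² = 12, so ωₙ = √12 ≈ 3.464 rad/s.

ωₙ ≈ 3.464 rad/s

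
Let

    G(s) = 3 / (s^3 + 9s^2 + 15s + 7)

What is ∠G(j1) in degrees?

At s = j1: numerator = 3, denominator = -2 + j14.
∠G = ∠num − ∠den = 0° − (98.130°) = -98.13°.

∠G(j1) ≈ -98.13°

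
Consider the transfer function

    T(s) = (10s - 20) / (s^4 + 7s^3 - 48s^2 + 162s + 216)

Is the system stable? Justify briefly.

unstable

The denominator s^4 + 7s^3 - 48s^2 + 162s + 216 factors as (s + 12)(s^2 - 6s + 18)(s + 1), giving poles at s = -12, 3 ± 3j, -1.
Since the pole(s) at s = 3 + 3j, 3 - 3j lie in the right half-plane, the system is unstable.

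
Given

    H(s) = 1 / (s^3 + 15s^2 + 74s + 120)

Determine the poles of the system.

The poles are the roots of the denominator s^3 + 15s^2 + 74s + 120 = 0.
Trying s = -4: the polynomial evaluates to 0, so (s + 4) is a factor.
Dividing out leaves s^2 + 11s + 30 = 0.
Factoring the quadratic: (s + 5)(s + 6) = 0.

s = -4, -5, -6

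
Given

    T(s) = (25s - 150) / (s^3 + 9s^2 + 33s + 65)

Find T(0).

T(0) = -30/13 ≈ -2.308

Set s = 0: T(0) = (-150) / (65) = -30/13.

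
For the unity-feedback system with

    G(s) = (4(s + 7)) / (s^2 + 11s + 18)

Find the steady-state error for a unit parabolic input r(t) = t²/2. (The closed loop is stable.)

G(s) has no poles at the origin.
This is a Type 0 system; Ka = lim_{s→0} s^2·G(s) = 0, so the steady-state error for a parabola input is infinite.

e_ss = ∞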